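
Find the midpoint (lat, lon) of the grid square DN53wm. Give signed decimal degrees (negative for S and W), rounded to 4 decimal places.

43.5208, -108.1250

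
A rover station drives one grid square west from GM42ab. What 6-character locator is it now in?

GM32xb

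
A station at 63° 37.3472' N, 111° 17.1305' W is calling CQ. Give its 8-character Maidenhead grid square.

DP43io59

Offset from 180°W / 90°S: lon 68.71449°, lat 153.62245°.
Field: 68.71449/20 → 3 → D, 153.62245/10 → 15 → P; chars DP.
Square: 8.71449/2 → 4, 3.62245/1 → 3; chars 43.
Subsquare: 0.71449/0.0833333 → 8 → i, 0.62245/0.0416667 → 14 → o; chars io.
Extended square: 0.04782/0.00833333 → 5, 0.03912/0.00416667 → 9; chars 59.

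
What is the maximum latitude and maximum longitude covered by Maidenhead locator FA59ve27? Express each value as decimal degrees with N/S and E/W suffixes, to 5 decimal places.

Field F=5, A=0: +5·20° lon, +0·10° lat → SW at lon -80°, lat -90°.
Square 5, 9: +5·2° lon, +9·1° lat → SW at lon -70°, lat -81°.
Subsquare v=21, e=4: +21·0.0833333° lon, +4·0.0416667° lat → SW at lon -68.25°, lat -80.8333°.
Extended square 2, 7: +2·0.00833333° lon, +7·0.00416667° lat → SW at lon -68.2333°, lat -80.8042°.
Cell spans 0.00833333° lon × 0.00416667° lat. NE corner is SW corner plus one full cell.
latitude 80.80000° S, longitude 68.22500° W.

80.80000° S, 68.22500° W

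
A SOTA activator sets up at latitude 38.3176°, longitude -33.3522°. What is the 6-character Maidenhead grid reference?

HM38hh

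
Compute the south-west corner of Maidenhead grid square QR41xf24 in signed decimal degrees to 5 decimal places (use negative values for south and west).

Field Q=16, R=17: +16·20° lon, +17·10° lat → SW at lon 140°, lat 80°.
Square 4, 1: +4·2° lon, +1·1° lat → SW at lon 148°, lat 81°.
Subsquare x=23, f=5: +23·0.0833333° lon, +5·0.0416667° lat → SW at lon 149.917°, lat 81.2083°.
Extended square 2, 4: +2·0.00833333° lon, +4·0.00416667° lat → SW at lon 149.933°, lat 81.225°.
latitude 81.22500, longitude 149.93333.

81.22500, 149.93333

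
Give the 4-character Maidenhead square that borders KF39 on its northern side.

Latitude square 9; +1 → 10, wraps to 0, carry into field.
Latitude field F = 5; +1 → 6 = G.
The longitude characters are unchanged.

KG30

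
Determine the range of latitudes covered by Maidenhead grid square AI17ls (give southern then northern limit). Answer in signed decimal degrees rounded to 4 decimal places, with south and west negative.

Field A=0, I=8: +0·20° lon, +8·10° lat → SW at lon -180°, lat -10°.
Square 1, 7: +1·2° lon, +7·1° lat → SW at lon -178°, lat -3°.
Subsquare l=11, s=18: +11·0.0833333° lon, +18·0.0416667° lat → SW at lon -177.083°, lat -2.25°.
Cell spans 0.0833333° lon × 0.0416667° lat.
south -2.2500, north -2.2083.

-2.2500, -2.2083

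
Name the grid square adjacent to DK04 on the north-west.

Longitude square 0; −1 → -1, wraps to 9, carry into field.
Longitude field D = 3; −1 → 2 = C.
Latitude square 4; +1 → 5.

CK95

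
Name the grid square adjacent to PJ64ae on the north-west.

Longitude subsquare a = 0; −1 → -1, wraps to 23 = x, carry into square.
Longitude square 6; −1 → 5.
Latitude subsquare e = 4; +1 → 5 = f.

PJ54xf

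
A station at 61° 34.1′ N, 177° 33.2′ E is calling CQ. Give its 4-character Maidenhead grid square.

RP81

Add 180° to longitude and 90° to latitude: 357.55, 151.57.
Field: lon ⌊357.55/20⌋ = 17 → R; lat ⌊151.57/10⌋ = 15 → P.
Square: lon ⌊17.55/2⌋ = 8; lat ⌊1.57/1⌋ = 1.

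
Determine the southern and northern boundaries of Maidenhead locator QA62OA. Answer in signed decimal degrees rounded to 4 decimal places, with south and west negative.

-88.0000, -87.9583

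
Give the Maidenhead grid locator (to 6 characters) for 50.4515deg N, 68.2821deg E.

MO40dk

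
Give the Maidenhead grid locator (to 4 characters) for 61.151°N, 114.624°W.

Add 180° to longitude and 90° to latitude: 65.38, 151.15.
Field (20°×10°, letters A–R): 65.38/20 → 3 → D, 151.15/10 → 15 → P; chars DP.
Square (2°×1°, digits 0–9): 5.38/2 → 2, 1.15/1 → 1; chars 21.

DP21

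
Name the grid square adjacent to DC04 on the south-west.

CC93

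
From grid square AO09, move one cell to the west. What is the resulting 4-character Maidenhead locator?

Longitude square 0; −1 → -1, wraps to 9, carry into field.
Longitude field A = 0; −1 → -1, wraps to 17 = R, wrapping around the antimeridian.
The latitude characters are unchanged.

RO99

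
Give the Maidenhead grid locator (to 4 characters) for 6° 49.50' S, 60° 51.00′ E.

Shift to the Maidenhead origin (180°W, 90°S): lon 240.85, lat 83.17.
Field: lon ⌊240.85/20⌋ = 12 → M; lat ⌊83.17/10⌋ = 8 → I.
Square: lon ⌊0.85/2⌋ = 0; lat ⌊3.17/1⌋ = 3.

MI03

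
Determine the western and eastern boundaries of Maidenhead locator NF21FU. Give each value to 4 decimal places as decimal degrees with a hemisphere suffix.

Field N=13, F=5: +13·20° lon, +5·10° lat → SW at lon 80°, lat -40°.
Square 2, 1: +2·2° lon, +1·1° lat → SW at lon 84°, lat -39°.
Subsquare f=5, u=20: +5·0.0833333° lon, +20·0.0416667° lat → SW at lon 84.4167°, lat -38.1667°.
Cell spans 0.0833333° lon × 0.0416667° lat.
west 84.4167° E, east 84.5000° E.

84.4167° E, 84.5000° E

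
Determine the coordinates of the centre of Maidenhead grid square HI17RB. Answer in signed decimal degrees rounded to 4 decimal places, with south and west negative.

Field H=7, I=8: +7·20° lon, +8·10° lat → SW at lon -40°, lat -10°.
Square 1, 7: +1·2° lon, +7·1° lat → SW at lon -38°, lat -3°.
Subsquare r=17, b=1: +17·0.0833333° lon, +1·0.0416667° lat → SW at lon -36.5833°, lat -2.95833°.
Cell spans 0.0833333° lon × 0.0416667° lat. Centre is SW corner plus half of each.
latitude -2.9375, longitude -36.5417.

-2.9375, -36.5417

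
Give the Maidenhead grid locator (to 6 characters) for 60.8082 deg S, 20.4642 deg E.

KC09fe

Add 180° to longitude and 90° to latitude: 200.4642, 29.1918.
Field: 200.4642/20 → 10 → K, 29.1918/10 → 2 → C; chars KC.
Square: 0.4642/2 → 0, 9.1918/1 → 9; chars 09.
Subsquare: 0.4642/0.0833333 → 5 → f, 0.1918/0.0416667 → 4 → e; chars fe.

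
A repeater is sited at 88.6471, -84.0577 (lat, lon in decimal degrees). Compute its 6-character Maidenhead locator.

Shift to the Maidenhead origin (180°W, 90°S): lon 95.9423, lat 178.6471.
Field (20°×10°, letters A–R): lon ⌊95.9423/20⌋ = 4 → E; lat ⌊178.6471/10⌋ = 17 → R.
Square (2°×1°, digits 0–9): lon ⌊15.9423/2⌋ = 7; lat ⌊8.6471/1⌋ = 8.
Subsquare (5′×2.5′, letters a–x): lon ⌊1.9423/0.0833333⌋ = 23 → x; lat ⌊0.6471/0.0416667⌋ = 15 → p.

ER78xp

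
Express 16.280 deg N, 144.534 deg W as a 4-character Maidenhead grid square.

Add 180° to longitude and 90° to latitude: 35.47, 106.28.
Field: lon ⌊35.47/20⌋ = 1 → B; lat ⌊106.28/10⌋ = 10 → K.
Square: lon ⌊15.47/2⌋ = 7; lat ⌊6.28/1⌋ = 6.

BK76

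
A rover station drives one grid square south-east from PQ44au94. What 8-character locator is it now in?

PQ44bu03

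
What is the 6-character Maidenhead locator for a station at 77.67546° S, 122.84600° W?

CB82nh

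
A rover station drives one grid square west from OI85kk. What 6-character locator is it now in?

OI85jk

Longitude subsquare k = 10; −1 → 9 = j.
The latitude characters are unchanged.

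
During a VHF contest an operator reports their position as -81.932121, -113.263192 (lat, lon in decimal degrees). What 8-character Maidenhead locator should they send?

DA38ib86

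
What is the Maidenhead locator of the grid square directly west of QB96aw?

QB86xw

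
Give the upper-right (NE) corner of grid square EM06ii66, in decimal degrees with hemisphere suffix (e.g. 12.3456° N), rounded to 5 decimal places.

Field E=4, M=12: +4·20° lon, +12·10° lat → SW at lon -100°, lat 30°.
Square 0, 6: +0·2° lon, +6·1° lat → SW at lon -100°, lat 36°.
Subsquare i=8, i=8: +8·0.0833333° lon, +8·0.0416667° lat → SW at lon -99.3333°, lat 36.3333°.
Extended square 6, 6: +6·0.00833333° lon, +6·0.00416667° lat → SW at lon -99.2833°, lat 36.3583°.
Cell spans 0.00833333° lon × 0.00416667° lat. NE corner is SW corner plus one full cell.
latitude 36.36250° N, longitude 99.27500° W.

36.36250° N, 99.27500° W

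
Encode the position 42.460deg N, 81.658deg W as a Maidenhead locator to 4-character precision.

Offset from 180°W / 90°S: lon 98.34°, lat 132.46°.
Field: 98.34/20 → 4 → E, 132.46/10 → 13 → N; chars EN.
Square: 18.34/2 → 9, 2.46/1 → 2; chars 92.

EN92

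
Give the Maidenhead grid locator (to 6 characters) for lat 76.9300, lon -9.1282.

IQ56kw

Add 180° to longitude and 90° to latitude: 170.8718, 166.9300.
Field: 170.8718/20 → 8 → I, 166.9300/10 → 16 → Q; chars IQ.
Square: 10.8718/2 → 5, 6.9300/1 → 6; chars 56.
Subsquare: 0.8718/0.0833333 → 10 → k, 0.9300/0.0416667 → 22 → w; chars kw.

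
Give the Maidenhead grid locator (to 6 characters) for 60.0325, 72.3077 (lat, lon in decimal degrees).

Add 180° to longitude and 90° to latitude: 252.3077, 150.0325.
Field: 252.3077/20 → 12 → M, 150.0325/10 → 15 → P; chars MP.
Square: 12.3077/2 → 6, 0.0325/1 → 0; chars 60.
Subsquare: 0.3077/0.0833333 → 3 → d, 0.0325/0.0416667 → 0 → a; chars da.

MP60da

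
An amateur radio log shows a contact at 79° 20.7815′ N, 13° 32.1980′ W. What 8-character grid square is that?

IQ39fi53

Add 180° to longitude and 90° to latitude: 166.46337, 169.34636.
Field: 166.46337/20 → 8 → I, 169.34636/10 → 16 → Q; chars IQ.
Square: 6.46337/2 → 3, 9.34636/1 → 9; chars 39.
Subsquare: 0.46337/0.0833333 → 5 → f, 0.34636/0.0416667 → 8 → i; chars fi.
Extended square: 0.04670/0.00833333 → 5, 0.01303/0.00416667 → 3; chars 53.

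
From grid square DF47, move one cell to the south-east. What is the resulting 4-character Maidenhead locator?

DF56

Longitude square 4; +1 → 5.
Latitude square 7; −1 → 6.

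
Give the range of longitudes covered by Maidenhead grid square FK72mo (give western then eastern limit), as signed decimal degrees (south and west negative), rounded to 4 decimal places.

-65.0000, -64.9167

Field F=5, K=10: +5·20° lon, +10·10° lat → SW at lon -80°, lat 10°.
Square 7, 2: +7·2° lon, +2·1° lat → SW at lon -66°, lat 12°.
Subsquare m=12, o=14: +12·0.0833333° lon, +14·0.0416667° lat → SW at lon -65°, lat 12.5833°.
Cell spans 0.0833333° lon × 0.0416667° lat.
west -65.0000, east -64.9167.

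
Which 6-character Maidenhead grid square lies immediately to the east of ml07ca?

ML07da

Longitude subsquare c = 2; +1 → 3 = d.
The latitude characters are unchanged.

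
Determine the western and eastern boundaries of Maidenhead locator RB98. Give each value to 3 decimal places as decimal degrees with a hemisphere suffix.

178.000° E, 180.000° E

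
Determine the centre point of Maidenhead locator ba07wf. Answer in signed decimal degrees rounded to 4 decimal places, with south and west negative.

Field B=1, A=0: +1·20° lon, +0·10° lat → SW at lon -160°, lat -90°.
Square 0, 7: +0·2° lon, +7·1° lat → SW at lon -160°, lat -83°.
Subsquare w=22, f=5: +22·0.0833333° lon, +5·0.0416667° lat → SW at lon -158.167°, lat -82.7917°.
Cell spans 0.0833333° lon × 0.0416667° lat. Centre is SW corner plus half of each.
latitude -82.7708, longitude -158.1250.

-82.7708, -158.1250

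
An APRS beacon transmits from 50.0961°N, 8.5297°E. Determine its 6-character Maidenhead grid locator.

Shift to the Maidenhead origin (180°W, 90°S): lon 188.5297, lat 140.0961.
Field: lon ⌊188.5297/20⌋ = 9 → J; lat ⌊140.0961/10⌋ = 14 → O.
Square: lon ⌊8.5297/2⌋ = 4; lat ⌊0.0961/1⌋ = 0.
Subsquare: lon ⌊0.5297/0.0833333⌋ = 6 → g; lat ⌊0.0961/0.0416667⌋ = 2 → c.

JO40gc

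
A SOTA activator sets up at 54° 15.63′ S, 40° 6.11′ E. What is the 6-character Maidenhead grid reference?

LD05br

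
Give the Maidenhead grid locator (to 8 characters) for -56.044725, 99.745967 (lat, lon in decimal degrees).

ND93uw99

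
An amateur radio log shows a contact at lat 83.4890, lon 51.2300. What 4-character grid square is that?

Add 180° to longitude and 90° to latitude: 231.23, 173.49.
Field: lon ⌊231.23/20⌋ = 11 → L; lat ⌊173.49/10⌋ = 17 → R.
Square: lon ⌊11.23/2⌋ = 5; lat ⌊3.49/1⌋ = 3.

LR53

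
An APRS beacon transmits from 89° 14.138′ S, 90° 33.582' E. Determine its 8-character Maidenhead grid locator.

NA50gs73

Shift to the Maidenhead origin (180°W, 90°S): lon 270.55970, lat 0.76437.
Field (20°×10°, letters A–R): lon ⌊270.55970/20⌋ = 13 → N; lat ⌊0.76437/10⌋ = 0 → A.
Square (2°×1°, digits 0–9): lon ⌊10.55970/2⌋ = 5; lat ⌊0.76437/1⌋ = 0.
Subsquare (5′×2.5′, letters a–x): lon ⌊0.55970/0.0833333⌋ = 6 → g; lat ⌊0.76437/0.0416667⌋ = 18 → s.
Extended square (30″×15″, digits 0–9): lon ⌊0.05970/0.00833333⌋ = 7; lat ⌊0.01437/0.00416667⌋ = 3.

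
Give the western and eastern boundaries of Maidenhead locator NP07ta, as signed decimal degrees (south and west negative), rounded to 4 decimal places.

81.5833, 81.6667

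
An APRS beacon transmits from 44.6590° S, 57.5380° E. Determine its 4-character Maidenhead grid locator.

Add 180° to longitude and 90° to latitude: 237.54, 45.34.
Field: 237.54/20 → 11 → L, 45.34/10 → 4 → E; chars LE.
Square: 17.54/2 → 8, 5.34/1 → 5; chars 85.

LE85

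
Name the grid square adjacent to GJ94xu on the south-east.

HJ04at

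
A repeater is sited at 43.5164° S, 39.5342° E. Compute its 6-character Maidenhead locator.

KE96sl

Add 180° to longitude and 90° to latitude: 219.5342, 46.4836.
Field: lon ⌊219.5342/20⌋ = 10 → K; lat ⌊46.4836/10⌋ = 4 → E.
Square: lon ⌊19.5342/2⌋ = 9; lat ⌊6.4836/1⌋ = 6.
Subsquare: lon ⌊1.5342/0.0833333⌋ = 18 → s; lat ⌊0.4836/0.0416667⌋ = 11 → l.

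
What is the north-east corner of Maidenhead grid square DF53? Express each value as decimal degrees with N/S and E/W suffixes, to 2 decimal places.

36.00° S, 108.00° W

Field D=3, F=5: +3·20° lon, +5·10° lat → SW at lon -120°, lat -40°.
Square 5, 3: +5·2° lon, +3·1° lat → SW at lon -110°, lat -37°.
Cell spans 2° lon × 1° lat. NE corner is SW corner plus one full cell.
latitude 36.00° S, longitude 108.00° W.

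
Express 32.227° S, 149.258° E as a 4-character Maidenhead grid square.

QF47

Offset from 180°W / 90°S: lon 329.26°, lat 57.77°.
Field: 329.26/20 → 16 → Q, 57.77/10 → 5 → F; chars QF.
Square: 9.26/2 → 4, 7.77/1 → 7; chars 47.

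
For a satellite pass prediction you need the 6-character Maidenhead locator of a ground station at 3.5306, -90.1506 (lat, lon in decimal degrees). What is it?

EJ43wm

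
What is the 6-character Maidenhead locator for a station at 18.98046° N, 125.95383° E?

PK28xx

Shift to the Maidenhead origin (180°W, 90°S): lon 305.9538, lat 108.9805.
Field: 305.9538/20 → 15 → P, 108.9805/10 → 10 → K; chars PK.
Square: 5.9538/2 → 2, 8.9805/1 → 8; chars 28.
Subsquare: 1.9538/0.0833333 → 23 → x, 0.9805/0.0416667 → 23 → x; chars xx.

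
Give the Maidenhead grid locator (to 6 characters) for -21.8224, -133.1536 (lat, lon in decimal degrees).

CG38ke

Add 180° to longitude and 90° to latitude: 46.8464, 68.1776.
Field: lon ⌊46.8464/20⌋ = 2 → C; lat ⌊68.1776/10⌋ = 6 → G.
Square: lon ⌊6.8464/2⌋ = 3; lat ⌊8.1776/1⌋ = 8.
Subsquare: lon ⌊0.8464/0.0833333⌋ = 10 → k; lat ⌊0.1776/0.0416667⌋ = 4 → e.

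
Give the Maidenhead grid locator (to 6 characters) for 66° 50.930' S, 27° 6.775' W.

Add 180° to longitude and 90° to latitude: 152.8871, 23.1512.
Field: 152.8871/20 → 7 → H, 23.1512/10 → 2 → C; chars HC.
Square: 12.8871/2 → 6, 3.1512/1 → 3; chars 63.
Subsquare: 0.8871/0.0833333 → 10 → k, 0.1512/0.0416667 → 3 → d; chars kd.

HC63kd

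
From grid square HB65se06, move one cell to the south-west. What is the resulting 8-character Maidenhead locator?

Longitude extended square 0; −1 → -1, wraps to 9, carry into subsquare.
Longitude subsquare s = 18; −1 → 17 = r.
Latitude extended square 6; −1 → 5.

HB65re95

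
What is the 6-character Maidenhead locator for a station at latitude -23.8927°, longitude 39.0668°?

KG96mc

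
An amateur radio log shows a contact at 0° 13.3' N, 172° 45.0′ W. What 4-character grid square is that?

AJ30

Shift to the Maidenhead origin (180°W, 90°S): lon 7.25, lat 90.22.
Field: 7.25/20 → 0 → A, 90.22/10 → 9 → J; chars AJ.
Square: 7.25/2 → 3, 0.22/1 → 0; chars 30.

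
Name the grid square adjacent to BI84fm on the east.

Longitude subsquare f = 5; +1 → 6 = g.
The latitude characters are unchanged.

BI84gm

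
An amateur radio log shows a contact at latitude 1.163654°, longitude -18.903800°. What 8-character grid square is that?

Offset from 180°W / 90°S: lon 161.09620°, lat 91.16365°.
Field (20°×10°, letters A–R): lon ⌊161.09620/20⌋ = 8 → I; lat ⌊91.16365/10⌋ = 9 → J.
Square (2°×1°, digits 0–9): lon ⌊1.09620/2⌋ = 0; lat ⌊1.16365/1⌋ = 1.
Subsquare (5′×2.5′, letters a–x): lon ⌊1.09620/0.0833333⌋ = 13 → n; lat ⌊0.16365/0.0416667⌋ = 3 → d.
Extended square (30″×15″, digits 0–9): lon ⌊0.01287/0.00833333⌋ = 1; lat ⌊0.03865/0.00416667⌋ = 9.

IJ01nd19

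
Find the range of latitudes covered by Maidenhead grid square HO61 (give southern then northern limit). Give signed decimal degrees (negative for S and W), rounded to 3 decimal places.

Field H=7, O=14: +7·20° lon, +14·10° lat → SW at lon -40°, lat 50°.
Square 6, 1: +6·2° lon, +1·1° lat → SW at lon -28°, lat 51°.
Cell spans 2° lon × 1° lat.
south 51.000, north 52.000.

51.000, 52.000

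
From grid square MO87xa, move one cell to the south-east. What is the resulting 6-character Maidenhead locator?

MO96ax

Longitude subsquare x = 23; +1 → 24, wraps to 0 = a, carry into square.
Longitude square 8; +1 → 9.
Latitude subsquare a = 0; −1 → -1, wraps to 23 = x, carry into square.
Latitude square 7; −1 → 6.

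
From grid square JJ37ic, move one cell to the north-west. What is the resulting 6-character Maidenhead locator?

Longitude subsquare i = 8; −1 → 7 = h.
Latitude subsquare c = 2; +1 → 3 = d.

JJ37hd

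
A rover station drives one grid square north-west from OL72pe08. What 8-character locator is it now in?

OL72oe99

Longitude extended square 0; −1 → -1, wraps to 9, carry into subsquare.
Longitude subsquare p = 15; −1 → 14 = o.
Latitude extended square 8; +1 → 9.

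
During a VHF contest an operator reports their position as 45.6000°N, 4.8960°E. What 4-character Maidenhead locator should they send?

JN25

Shift to the Maidenhead origin (180°W, 90°S): lon 184.90, lat 135.60.
Field (20°×10°, letters A–R): 184.90/20 → 9 → J, 135.60/10 → 13 → N; chars JN.
Square (2°×1°, digits 0–9): 4.90/2 → 2, 5.60/1 → 5; chars 25.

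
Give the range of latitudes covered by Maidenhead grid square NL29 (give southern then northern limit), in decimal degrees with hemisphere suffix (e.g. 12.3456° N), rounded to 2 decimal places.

Field N=13, L=11: +13·20° lon, +11·10° lat → SW at lon 80°, lat 20°.
Square 2, 9: +2·2° lon, +9·1° lat → SW at lon 84°, lat 29°.
Cell spans 2° lon × 1° lat.
south 29.00° N, north 30.00° N.

29.00° N, 30.00° N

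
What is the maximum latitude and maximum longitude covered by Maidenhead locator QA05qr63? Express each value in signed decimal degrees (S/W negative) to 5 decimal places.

Field Q=16, A=0: +16·20° lon, +0·10° lat → SW at lon 140°, lat -90°.
Square 0, 5: +0·2° lon, +5·1° lat → SW at lon 140°, lat -85°.
Subsquare q=16, r=17: +16·0.0833333° lon, +17·0.0416667° lat → SW at lon 141.333°, lat -84.2917°.
Extended square 6, 3: +6·0.00833333° lon, +3·0.00416667° lat → SW at lon 141.383°, lat -84.2792°.
Cell spans 0.00833333° lon × 0.00416667° lat. NE corner is SW corner plus one full cell.
latitude -84.27500, longitude 141.39167.

-84.27500, 141.39167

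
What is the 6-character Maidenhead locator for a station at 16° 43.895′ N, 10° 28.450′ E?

JK56fr

Add 180° to longitude and 90° to latitude: 190.4742, 106.7316.
Field: lon ⌊190.4742/20⌋ = 9 → J; lat ⌊106.7316/10⌋ = 10 → K.
Square: lon ⌊10.4742/2⌋ = 5; lat ⌊6.7316/1⌋ = 6.
Subsquare: lon ⌊0.4742/0.0833333⌋ = 5 → f; lat ⌊0.7316/0.0416667⌋ = 17 → r.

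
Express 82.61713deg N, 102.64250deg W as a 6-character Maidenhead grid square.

Add 180° to longitude and 90° to latitude: 77.3575, 172.6171.
Field: lon ⌊77.3575/20⌋ = 3 → D; lat ⌊172.6171/10⌋ = 17 → R.
Square: lon ⌊17.3575/2⌋ = 8; lat ⌊2.6171/1⌋ = 2.
Subsquare: lon ⌊1.3575/0.0833333⌋ = 16 → q; lat ⌊0.6171/0.0416667⌋ = 14 → o.

DR82qo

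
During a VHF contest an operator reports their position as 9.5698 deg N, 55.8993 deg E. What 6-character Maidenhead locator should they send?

LJ79wn

Add 180° to longitude and 90° to latitude: 235.8993, 99.5698.
Field: 235.8993/20 → 11 → L, 99.5698/10 → 9 → J; chars LJ.
Square: 15.8993/2 → 7, 9.5698/1 → 9; chars 79.
Subsquare: 1.8993/0.0833333 → 22 → w, 0.5698/0.0416667 → 13 → n; chars wn.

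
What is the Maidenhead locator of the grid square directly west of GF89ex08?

Longitude extended square 0; −1 → -1, wraps to 9, carry into subsquare.
Longitude subsquare e = 4; −1 → 3 = d.
The latitude characters are unchanged.

GF89dx98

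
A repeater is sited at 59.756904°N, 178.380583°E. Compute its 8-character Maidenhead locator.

RO99es51

Offset from 180°W / 90°S: lon 358.38058°, lat 149.75690°.
Field: lon ⌊358.38058/20⌋ = 17 → R; lat ⌊149.75690/10⌋ = 14 → O.
Square: lon ⌊18.38058/2⌋ = 9; lat ⌊9.75690/1⌋ = 9.
Subsquare: lon ⌊0.38058/0.0833333⌋ = 4 → e; lat ⌊0.75690/0.0416667⌋ = 18 → s.
Extended square: lon ⌊0.04725/0.00833333⌋ = 5; lat ⌊0.00690/0.00416667⌋ = 1.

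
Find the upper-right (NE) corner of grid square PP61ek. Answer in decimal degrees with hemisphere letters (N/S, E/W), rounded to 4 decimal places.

61.4583° N, 132.4167° E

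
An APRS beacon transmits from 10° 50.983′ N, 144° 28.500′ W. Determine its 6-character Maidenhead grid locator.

BK70su

Shift to the Maidenhead origin (180°W, 90°S): lon 35.5250, lat 100.8497.
Field: 35.5250/20 → 1 → B, 100.8497/10 → 10 → K; chars BK.
Square: 15.5250/2 → 7, 0.8497/1 → 0; chars 70.
Subsquare: 1.5250/0.0833333 → 18 → s, 0.8497/0.0416667 → 20 → u; chars su.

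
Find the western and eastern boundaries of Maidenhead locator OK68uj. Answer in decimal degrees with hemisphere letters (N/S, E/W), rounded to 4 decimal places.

113.6667° E, 113.7500° E

Field O=14, K=10: +14·20° lon, +10·10° lat → SW at lon 100°, lat 10°.
Square 6, 8: +6·2° lon, +8·1° lat → SW at lon 112°, lat 18°.
Subsquare u=20, j=9: +20·0.0833333° lon, +9·0.0416667° lat → SW at lon 113.667°, lat 18.375°.
Cell spans 0.0833333° lon × 0.0416667° lat.
west 113.6667° E, east 113.7500° E.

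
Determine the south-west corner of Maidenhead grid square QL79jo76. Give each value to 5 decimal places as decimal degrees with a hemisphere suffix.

29.60833° N, 154.80833° E

Field Q=16, L=11: +16·20° lon, +11·10° lat → SW at lon 140°, lat 20°.
Square 7, 9: +7·2° lon, +9·1° lat → SW at lon 154°, lat 29°.
Subsquare j=9, o=14: +9·0.0833333° lon, +14·0.0416667° lat → SW at lon 154.75°, lat 29.5833°.
Extended square 7, 6: +7·0.00833333° lon, +6·0.00416667° lat → SW at lon 154.808°, lat 29.6083°.
latitude 29.60833° N, longitude 154.80833° E.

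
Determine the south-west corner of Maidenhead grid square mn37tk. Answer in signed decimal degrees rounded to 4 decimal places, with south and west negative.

Field M=12, N=13: +12·20° lon, +13·10° lat → SW at lon 60°, lat 40°.
Square 3, 7: +3·2° lon, +7·1° lat → SW at lon 66°, lat 47°.
Subsquare t=19, k=10: +19·0.0833333° lon, +10·0.0416667° lat → SW at lon 67.5833°, lat 47.4167°.
latitude 47.4167, longitude 67.5833.

47.4167, 67.5833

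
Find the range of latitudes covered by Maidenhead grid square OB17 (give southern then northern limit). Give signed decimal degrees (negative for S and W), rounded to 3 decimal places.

Field O=14, B=1: +14·20° lon, +1·10° lat → SW at lon 100°, lat -80°.
Square 1, 7: +1·2° lon, +7·1° lat → SW at lon 102°, lat -73°.
Cell spans 2° lon × 1° lat.
south -73.000, north -72.000.

-73.000, -72.000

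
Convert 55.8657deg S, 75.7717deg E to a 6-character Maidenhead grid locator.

MD74vd

Shift to the Maidenhead origin (180°W, 90°S): lon 255.7717, lat 34.1343.
Field: 255.7717/20 → 12 → M, 34.1343/10 → 3 → D; chars MD.
Square: 15.7717/2 → 7, 4.1343/1 → 4; chars 74.
Subsquare: 1.7717/0.0833333 → 21 → v, 0.1343/0.0416667 → 3 → d; chars vd.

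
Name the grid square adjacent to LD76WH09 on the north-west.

LD76vi90

Longitude extended square 0; −1 → -1, wraps to 9, carry into subsquare.
Longitude subsquare w = 22; −1 → 21 = v.
Latitude extended square 9; +1 → 10, wraps to 0, carry into subsquare.
Latitude subsquare h = 7; +1 → 8 = i.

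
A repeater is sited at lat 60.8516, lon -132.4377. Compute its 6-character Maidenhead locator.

CP30su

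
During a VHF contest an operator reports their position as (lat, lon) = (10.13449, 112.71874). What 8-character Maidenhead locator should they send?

OK60id62

Offset from 180°W / 90°S: lon 292.71874°, lat 100.13449°.
Field (20°×10°, letters A–R): 292.71874/20 → 14 → O, 100.13449/10 → 10 → K; chars OK.
Square (2°×1°, digits 0–9): 12.71874/2 → 6, 0.13449/1 → 0; chars 60.
Subsquare (5′×2.5′, letters a–x): 0.71874/0.0833333 → 8 → i, 0.13449/0.0416667 → 3 → d; chars id.
Extended square (30″×15″, digits 0–9): 0.05207/0.00833333 → 6, 0.00949/0.00416667 → 2; chars 62.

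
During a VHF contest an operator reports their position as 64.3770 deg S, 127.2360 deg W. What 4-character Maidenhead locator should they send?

Add 180° to longitude and 90° to latitude: 52.76, 25.62.
Field (20°×10°, letters A–R): 52.76/20 → 2 → C, 25.62/10 → 2 → C; chars CC.
Square (2°×1°, digits 0–9): 12.76/2 → 6, 5.62/1 → 5; chars 65.

CC65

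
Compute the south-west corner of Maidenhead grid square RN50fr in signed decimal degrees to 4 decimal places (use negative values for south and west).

40.7083, 170.4167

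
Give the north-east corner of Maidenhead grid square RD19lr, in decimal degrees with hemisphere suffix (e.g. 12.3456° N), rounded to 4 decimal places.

Field R=17, D=3: +17·20° lon, +3·10° lat → SW at lon 160°, lat -60°.
Square 1, 9: +1·2° lon, +9·1° lat → SW at lon 162°, lat -51°.
Subsquare l=11, r=17: +11·0.0833333° lon, +17·0.0416667° lat → SW at lon 162.917°, lat -50.2917°.
Cell spans 0.0833333° lon × 0.0416667° lat. NE corner is SW corner plus one full cell.
latitude 50.2500° S, longitude 163.0000° E.

50.2500° S, 163.0000° E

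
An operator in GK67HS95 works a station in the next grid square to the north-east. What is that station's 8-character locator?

Longitude extended square 9; +1 → 10, wraps to 0, carry into subsquare.
Longitude subsquare h = 7; +1 → 8 = i.
Latitude extended square 5; +1 → 6.

GK67is06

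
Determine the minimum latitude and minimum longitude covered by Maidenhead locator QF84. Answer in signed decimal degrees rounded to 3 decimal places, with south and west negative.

-36.000, 156.000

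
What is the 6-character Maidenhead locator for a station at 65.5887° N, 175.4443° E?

Add 180° to longitude and 90° to latitude: 355.4443, 155.5887.
Field (20°×10°, letters A–R): lon ⌊355.4443/20⌋ = 17 → R; lat ⌊155.5887/10⌋ = 15 → P.
Square (2°×1°, digits 0–9): lon ⌊15.4443/2⌋ = 7; lat ⌊5.5887/1⌋ = 5.
Subsquare (5′×2.5′, letters a–x): lon ⌊1.4443/0.0833333⌋ = 17 → r; lat ⌊0.5887/0.0416667⌋ = 14 → o.

RP75ro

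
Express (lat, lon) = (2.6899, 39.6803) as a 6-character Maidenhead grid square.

KJ92uq

Offset from 180°W / 90°S: lon 219.6803°, lat 92.6899°.
Field: 219.6803/20 → 10 → K, 92.6899/10 → 9 → J; chars KJ.
Square: 19.6803/2 → 9, 2.6899/1 → 2; chars 92.
Subsquare: 1.6803/0.0833333 → 20 → u, 0.6899/0.0416667 → 16 → q; chars uq.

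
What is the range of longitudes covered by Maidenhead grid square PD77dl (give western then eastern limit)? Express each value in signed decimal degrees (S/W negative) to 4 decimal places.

Field P=15, D=3: +15·20° lon, +3·10° lat → SW at lon 120°, lat -60°.
Square 7, 7: +7·2° lon, +7·1° lat → SW at lon 134°, lat -53°.
Subsquare d=3, l=11: +3·0.0833333° lon, +11·0.0416667° lat → SW at lon 134.25°, lat -52.5417°.
Cell spans 0.0833333° lon × 0.0416667° lat.
west 134.2500, east 134.3333.

134.2500, 134.3333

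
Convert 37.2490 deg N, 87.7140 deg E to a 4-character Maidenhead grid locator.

Shift to the Maidenhead origin (180°W, 90°S): lon 267.71, lat 127.25.
Field: 267.71/20 → 13 → N, 127.25/10 → 12 → M; chars NM.
Square: 7.71/2 → 3, 7.25/1 → 7; chars 37.

NM37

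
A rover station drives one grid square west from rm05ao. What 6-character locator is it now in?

Longitude subsquare a = 0; −1 → -1, wraps to 23 = x, carry into square.
Longitude square 0; −1 → -1, wraps to 9, carry into field.
Longitude field R = 17; −1 → 16 = Q.
The latitude characters are unchanged.

QM95xo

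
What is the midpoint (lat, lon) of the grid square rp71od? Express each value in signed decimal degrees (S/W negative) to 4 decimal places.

61.1458, 175.2083

Field R=17, P=15: +17·20° lon, +15·10° lat → SW at lon 160°, lat 60°.
Square 7, 1: +7·2° lon, +1·1° lat → SW at lon 174°, lat 61°.
Subsquare o=14, d=3: +14·0.0833333° lon, +3·0.0416667° lat → SW at lon 175.167°, lat 61.125°.
Cell spans 0.0833333° lon × 0.0416667° lat. Centre is SW corner plus half of each.
latitude 61.1458, longitude 175.2083.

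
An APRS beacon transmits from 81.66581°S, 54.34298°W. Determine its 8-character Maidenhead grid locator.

GA28ti80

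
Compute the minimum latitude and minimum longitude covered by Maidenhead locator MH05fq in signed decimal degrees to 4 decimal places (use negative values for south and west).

Field M=12, H=7: +12·20° lon, +7·10° lat → SW at lon 60°, lat -20°.
Square 0, 5: +0·2° lon, +5·1° lat → SW at lon 60°, lat -15°.
Subsquare f=5, q=16: +5·0.0833333° lon, +16·0.0416667° lat → SW at lon 60.4167°, lat -14.3333°.
latitude -14.3333, longitude 60.4167.

-14.3333, 60.4167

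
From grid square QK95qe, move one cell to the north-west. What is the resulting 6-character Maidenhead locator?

QK95pf

Longitude subsquare q = 16; −1 → 15 = p.
Latitude subsquare e = 4; +1 → 5 = f.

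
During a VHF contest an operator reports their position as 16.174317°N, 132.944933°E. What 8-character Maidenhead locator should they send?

Offset from 180°W / 90°S: lon 312.94493°, lat 106.17432°.
Field (20°×10°, letters A–R): lon ⌊312.94493/20⌋ = 15 → P; lat ⌊106.17432/10⌋ = 10 → K.
Square (2°×1°, digits 0–9): lon ⌊12.94493/2⌋ = 6; lat ⌊6.17432/1⌋ = 6.
Subsquare (5′×2.5′, letters a–x): lon ⌊0.94493/0.0833333⌋ = 11 → l; lat ⌊0.17432/0.0416667⌋ = 4 → e.
Extended square (30″×15″, digits 0–9): lon ⌊0.02827/0.00833333⌋ = 3; lat ⌊0.00765/0.00416667⌋ = 1.

PK66le31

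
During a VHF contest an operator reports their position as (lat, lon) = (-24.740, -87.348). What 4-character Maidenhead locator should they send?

Add 180° to longitude and 90° to latitude: 92.65, 65.26.
Field: 92.65/20 → 4 → E, 65.26/10 → 6 → G; chars EG.
Square: 12.65/2 → 6, 5.26/1 → 5; chars 65.

EG65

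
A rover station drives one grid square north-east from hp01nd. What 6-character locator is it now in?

Longitude subsquare n = 13; +1 → 14 = o.
Latitude subsquare d = 3; +1 → 4 = e.

HP01oe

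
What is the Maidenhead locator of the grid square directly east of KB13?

Longitude square 1; +1 → 2.
The latitude characters are unchanged.

KB23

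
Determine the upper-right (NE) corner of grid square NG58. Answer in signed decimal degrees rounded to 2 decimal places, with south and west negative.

-21.00, 92.00

Field N=13, G=6: +13·20° lon, +6·10° lat → SW at lon 80°, lat -30°.
Square 5, 8: +5·2° lon, +8·1° lat → SW at lon 90°, lat -22°.
Cell spans 2° lon × 1° lat. NE corner is SW corner plus one full cell.
latitude -21.00, longitude 92.00.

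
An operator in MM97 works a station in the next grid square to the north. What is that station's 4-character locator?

MM98

Latitude square 7; +1 → 8.
The longitude characters are unchanged.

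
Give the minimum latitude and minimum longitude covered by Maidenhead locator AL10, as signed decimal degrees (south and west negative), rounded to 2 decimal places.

20.00, -178.00

Field A=0, L=11: +0·20° lon, +11·10° lat → SW at lon -180°, lat 20°.
Square 1, 0: +1·2° lon, +0·1° lat → SW at lon -178°, lat 20°.
latitude 20.00, longitude -178.00.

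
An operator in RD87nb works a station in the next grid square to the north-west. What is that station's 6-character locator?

RD87mc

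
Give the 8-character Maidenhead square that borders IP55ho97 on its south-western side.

IP55ho86

Longitude extended square 9; −1 → 8.
Latitude extended square 7; −1 → 6.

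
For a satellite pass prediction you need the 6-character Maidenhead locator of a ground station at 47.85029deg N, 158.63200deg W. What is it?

Shift to the Maidenhead origin (180°W, 90°S): lon 21.3680, lat 137.8503.
Field: 21.3680/20 → 1 → B, 137.8503/10 → 13 → N; chars BN.
Square: 1.3680/2 → 0, 7.8503/1 → 7; chars 07.
Subsquare: 1.3680/0.0833333 → 16 → q, 0.8503/0.0416667 → 20 → u; chars qu.

BN07qu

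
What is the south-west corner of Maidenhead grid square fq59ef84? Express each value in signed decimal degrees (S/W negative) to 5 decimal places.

79.22500, -69.60000

Field F=5, Q=16: +5·20° lon, +16·10° lat → SW at lon -80°, lat 70°.
Square 5, 9: +5·2° lon, +9·1° lat → SW at lon -70°, lat 79°.
Subsquare e=4, f=5: +4·0.0833333° lon, +5·0.0416667° lat → SW at lon -69.6667°, lat 79.2083°.
Extended square 8, 4: +8·0.00833333° lon, +4·0.00416667° lat → SW at lon -69.6°, lat 79.225°.
latitude 79.22500, longitude -69.60000.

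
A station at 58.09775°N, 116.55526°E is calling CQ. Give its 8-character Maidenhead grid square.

OO88gc63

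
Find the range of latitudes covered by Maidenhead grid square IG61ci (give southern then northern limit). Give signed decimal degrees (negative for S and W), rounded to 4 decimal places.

-28.6667, -28.6250

Field I=8, G=6: +8·20° lon, +6·10° lat → SW at lon -20°, lat -30°.
Square 6, 1: +6·2° lon, +1·1° lat → SW at lon -8°, lat -29°.
Subsquare c=2, i=8: +2·0.0833333° lon, +8·0.0416667° lat → SW at lon -7.83333°, lat -28.6667°.
Cell spans 0.0833333° lon × 0.0416667° lat.
south -28.6667, north -28.6250.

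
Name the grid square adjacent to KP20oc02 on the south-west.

Longitude extended square 0; −1 → -1, wraps to 9, carry into subsquare.
Longitude subsquare o = 14; −1 → 13 = n.
Latitude extended square 2; −1 → 1.

KP20nc91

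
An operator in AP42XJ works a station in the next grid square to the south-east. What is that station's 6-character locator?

Longitude subsquare x = 23; +1 → 24, wraps to 0 = a, carry into square.
Longitude square 4; +1 → 5.
Latitude subsquare j = 9; −1 → 8 = i.

AP52ai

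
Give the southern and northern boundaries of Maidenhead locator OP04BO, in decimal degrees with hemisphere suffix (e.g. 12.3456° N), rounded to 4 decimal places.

Field O=14, P=15: +14·20° lon, +15·10° lat → SW at lon 100°, lat 60°.
Square 0, 4: +0·2° lon, +4·1° lat → SW at lon 100°, lat 64°.
Subsquare b=1, o=14: +1·0.0833333° lon, +14·0.0416667° lat → SW at lon 100.083°, lat 64.5833°.
Cell spans 0.0833333° lon × 0.0416667° lat.
south 64.5833° N, north 64.6250° N.

64.5833° N, 64.6250° N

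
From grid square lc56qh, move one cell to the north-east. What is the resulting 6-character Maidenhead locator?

Longitude subsquare q = 16; +1 → 17 = r.
Latitude subsquare h = 7; +1 → 8 = i.

LC56ri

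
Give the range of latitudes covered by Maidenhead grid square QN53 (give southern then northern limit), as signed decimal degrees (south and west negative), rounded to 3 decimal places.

43.000, 44.000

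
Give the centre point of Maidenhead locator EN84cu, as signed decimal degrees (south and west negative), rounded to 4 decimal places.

44.8542, -83.7917

Field E=4, N=13: +4·20° lon, +13·10° lat → SW at lon -100°, lat 40°.
Square 8, 4: +8·2° lon, +4·1° lat → SW at lon -84°, lat 44°.
Subsquare c=2, u=20: +2·0.0833333° lon, +20·0.0416667° lat → SW at lon -83.8333°, lat 44.8333°.
Cell spans 0.0833333° lon × 0.0416667° lat. Centre is SW corner plus half of each.
latitude 44.8542, longitude -83.7917.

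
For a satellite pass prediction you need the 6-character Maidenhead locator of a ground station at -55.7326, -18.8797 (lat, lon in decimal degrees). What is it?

ID04ng

Add 180° to longitude and 90° to latitude: 161.1203, 34.2674.
Field: 161.1203/20 → 8 → I, 34.2674/10 → 3 → D; chars ID.
Square: 1.1203/2 → 0, 4.2674/1 → 4; chars 04.
Subsquare: 1.1203/0.0833333 → 13 → n, 0.2674/0.0416667 → 6 → g; chars ng.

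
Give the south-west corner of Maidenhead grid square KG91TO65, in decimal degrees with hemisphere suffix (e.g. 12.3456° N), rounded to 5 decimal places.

28.39583° S, 39.63333° E

Field K=10, G=6: +10·20° lon, +6·10° lat → SW at lon 20°, lat -30°.
Square 9, 1: +9·2° lon, +1·1° lat → SW at lon 38°, lat -29°.
Subsquare t=19, o=14: +19·0.0833333° lon, +14·0.0416667° lat → SW at lon 39.5833°, lat -28.4167°.
Extended square 6, 5: +6·0.00833333° lon, +5·0.00416667° lat → SW at lon 39.6333°, lat -28.3958°.
latitude 28.39583° S, longitude 39.63333° E.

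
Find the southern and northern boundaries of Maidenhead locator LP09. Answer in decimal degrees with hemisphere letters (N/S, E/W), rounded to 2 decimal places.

Field L=11, P=15: +11·20° lon, +15·10° lat → SW at lon 40°, lat 60°.
Square 0, 9: +0·2° lon, +9·1° lat → SW at lon 40°, lat 69°.
Cell spans 2° lon × 1° lat.
south 69.00° N, north 70.00° N.

69.00° N, 70.00° N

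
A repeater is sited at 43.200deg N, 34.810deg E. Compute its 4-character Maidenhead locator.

Offset from 180°W / 90°S: lon 214.81°, lat 133.20°.
Field: lon ⌊214.81/20⌋ = 10 → K; lat ⌊133.20/10⌋ = 13 → N.
Square: lon ⌊14.81/2⌋ = 7; lat ⌊3.20/1⌋ = 3.

KN73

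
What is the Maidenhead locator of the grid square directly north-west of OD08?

ND99

Longitude square 0; −1 → -1, wraps to 9, carry into field.
Longitude field O = 14; −1 → 13 = N.
Latitude square 8; +1 → 9.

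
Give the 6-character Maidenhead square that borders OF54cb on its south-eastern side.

Longitude subsquare c = 2; +1 → 3 = d.
Latitude subsquare b = 1; −1 → 0 = a.

OF54da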